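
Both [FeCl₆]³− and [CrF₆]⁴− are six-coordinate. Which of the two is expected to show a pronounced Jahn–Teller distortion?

[CrF₆]⁴−

[FeCl₆]³−: Summing ligand charges against the −3 overall charge gives an oxidation state of +3 for iron. Iron is a group-8 element; Fe(III) is therefore d⁵. Chloride is a weak-field ligand for a first-row metal, so the complex is high-spin. The d⁵ configuration leaves the e_g set evenly filled (or empty) — no strong Jahn–Teller driving force.
[CrF₆]⁴−: Each fluoride is −1; balancing the −4 overall charge requires Cr(II). Cr sits in group 6, so the d-electron count is 6 − 2 = 4. Fluoride is a weak-field ligand for a first-row metal, so the complex is high-spin. The t₂g³e_g¹ (high-spin) configuration has an unevenly filled e_g set; the Jahn–Teller theorem predicts a tetragonal distortion (typically axial elongation) to lift the degeneracy.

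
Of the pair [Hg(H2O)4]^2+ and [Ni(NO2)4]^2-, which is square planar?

For [Hg(H2O)4]^2+: Water is neutral; balancing the +2 overall charge requires Hg(II). Group 12 minus oxidation state 2 gives a d¹⁰ configuration. A d¹⁰ ion has no crystal-field stabilisation preference between square planar and tetrahedral, so four ligands adopt the sterically favoured tetrahedral geometry. → tetrahedral.
For [Ni(NO2)4]^2-: Each nitro (N-bound nitrite) is −1; balancing the −2 overall charge requires Ni(II). Group 10 minus oxidation state 2 gives a d⁸ configuration. Nitro (N-bound nitrite) is a strong-field ligand (high in the spectrochemical series). A 3d d⁸ ion with strong-field ligands gains enough CFSE to favour square planar over tetrahedral. → square planar.

[Ni(NO2)4]^2-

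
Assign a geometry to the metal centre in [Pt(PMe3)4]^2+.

square planar

Trimethylphosphine is neutral; balancing the +2 overall charge requires Pt(II).
Platinum is a group-10 element; Pt(II) is therefore d⁸.
With 4 monodentate ligands the coordination number is 4.
A 5d d⁸ ion has a large crystal-field splitting; square planar leaves the high-energy d_{x²−y²} orbital empty and maximises CFSE.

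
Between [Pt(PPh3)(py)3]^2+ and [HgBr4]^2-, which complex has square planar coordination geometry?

For [Pt(PPh3)(py)3]^2+: Ligand charges: triphenylphosphine is neutral; pyridine is neutral. With an overall charge of +2 the platinum centre must be in the +2 oxidation state. Group 10 minus oxidation state 2 gives a d⁸ configuration. A 5d d⁸ ion has a large crystal-field splitting; square planar leaves the high-energy d_{x²−y²} orbital empty and maximises CFSE. → square planar.
For [HgBr4]^2-: Each bromide is −1; balancing the −2 overall charge requires Hg(II). Mercury is a group-12 element; Hg(II) is therefore d¹⁰. A d¹⁰ ion has no crystal-field stabilisation preference between square planar and tetrahedral, so four ligands adopt the sterically favoured tetrahedral geometry. → tetrahedral.

[Pt(PPh3)(py)3]^2+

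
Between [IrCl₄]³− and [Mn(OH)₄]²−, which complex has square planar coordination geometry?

For [IrCl₄]³−: Each chloride is −1; balancing the −3 overall charge requires Ir(I). Iridium is a group-9 element; Ir(I) is therefore d⁸. A 5d d⁸ ion has a large crystal-field splitting; square planar leaves the high-energy d_{x²−y²} orbital empty and maximises CFSE. → square planar.
For [Mn(OH)₄]²−: Summing ligand charges against the −2 overall charge gives an oxidation state of +2 for manganese. Manganese is a group-7 element; Mn(II) is therefore d⁵. A high-spin d⁵ ion has zero CFSE in either geometry, so four ligands adopt the sterically favoured tetrahedral geometry. → tetrahedral.

[IrCl₄]³−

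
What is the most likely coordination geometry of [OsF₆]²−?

Each fluoride is −1; balancing the −2 overall charge requires Os(IV).
Group 8 minus oxidation state 4 gives a d⁴ configuration.
With 6 monodentate ligands the coordination number is 6.
Six donors around a single metal centre give an octahedral coordination sphere.

octahedral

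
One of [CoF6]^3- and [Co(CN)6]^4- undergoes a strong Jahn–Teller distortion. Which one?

[Co(CN)6]^4-

[CoF6]^3-: Each fluoride is −1; balancing the −3 overall charge requires Co(III). Group 9 minus oxidation state 3 gives a d⁶ configuration. Fluoride is the one ligand weak enough to leave Co(III) high-spin — [CoF₆]³⁻ is the classic exception. The d⁶ configuration leaves the e_g set evenly filled (or empty) — no strong Jahn–Teller driving force.
[Co(CN)6]^4-: Each cyanide is −1; balancing the −4 overall charge requires Co(II). Cobalt is a group-9 element; Co(II) is therefore d⁷. Cyanide is a strong-field ligand (high in the spectrochemical series) for a first-row metal, so the complex is low-spin. The t₂g⁶e_g¹ (low-spin) configuration has an unevenly filled e_g set; the Jahn–Teller theorem predicts a tetragonal distortion (typically axial elongation) to lift the degeneracy.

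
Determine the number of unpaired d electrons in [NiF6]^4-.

2

Each fluoride is −1; balancing the −4 overall charge requires Ni(II).
Ni sits in group 10, so the d-electron count is 10 − 2 = 8.
In an octahedral field the d⁸ configuration is t₂g⁶e_g² (only one arrangement possible), giving 2 unpaired electrons.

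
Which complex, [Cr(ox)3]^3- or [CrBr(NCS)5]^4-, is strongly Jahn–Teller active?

[Cr(ox)3]^3-: Ligand charges: each oxalate is −2. With an overall charge of −3 the chromium centre must be in the +3 oxidation state. Group 6 minus oxidation state 3 gives a d³ configuration. The d³ configuration leaves the e_g set evenly filled (or empty) — no strong Jahn–Teller driving force.
[CrBr(NCS)5]^4-: Summing ligand charges against the −4 overall charge gives an oxidation state of +2 for chromium. Group 6 minus oxidation state 2 gives a d⁴ configuration. Bromide and isothiocyanate are weak-field ligands for a first-row metal, so the complex is high-spin. The t₂g³e_g¹ (high-spin) configuration has an unevenly filled e_g set; the Jahn–Teller theorem predicts a tetragonal distortion (typically axial elongation) to lift the degeneracy.

[CrBr(NCS)5]^4-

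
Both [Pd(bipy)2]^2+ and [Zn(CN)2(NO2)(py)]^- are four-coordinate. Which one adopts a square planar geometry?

For [Pd(bipy)2]^2+: Summing ligand charges against the +2 overall charge gives an oxidation state of +2 for palladium. Group 10 minus oxidation state 2 gives a d⁸ configuration. A 4d d⁸ ion has a large crystal-field splitting; square planar leaves the high-energy d_{x²−y²} orbital empty and maximises CFSE. → square planar.
For [Zn(CN)2(NO2)(py)]^-: Summing ligand charges against the −1 overall charge gives an oxidation state of +2 for zinc. Group 12 minus oxidation state 2 gives a d¹⁰ configuration. A d¹⁰ ion has no crystal-field stabilisation preference between square planar and tetrahedral, so four ligands adopt the sterically favoured tetrahedral geometry. → tetrahedral.

[Pd(bipy)2]^2+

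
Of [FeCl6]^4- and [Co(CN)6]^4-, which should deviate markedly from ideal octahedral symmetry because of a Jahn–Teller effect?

[Co(CN)6]^4-

[FeCl6]^4-: Each chloride is −1; balancing the −4 overall charge requires Fe(II). Fe sits in group 8, so the d-electron count is 8 − 2 = 6. Chloride is a weak-field ligand for a first-row metal, so the complex is high-spin. The d⁶ configuration leaves the e_g set evenly filled (or empty) — no strong Jahn–Teller driving force.
[Co(CN)6]^4-: Ligand charges: each cyanide is −1. With an overall charge of −4 the cobalt centre must be in the +2 oxidation state. Cobalt is a group-9 element; Co(II) is therefore d⁷. Cyanide is a strong-field ligand (high in the spectrochemical series) for a first-row metal, so the complex is low-spin. The t₂g⁶e_g¹ (low-spin) configuration has an unevenly filled e_g set; the Jahn–Teller theorem predicts a tetragonal distortion (typically axial elongation) to lift the degeneracy.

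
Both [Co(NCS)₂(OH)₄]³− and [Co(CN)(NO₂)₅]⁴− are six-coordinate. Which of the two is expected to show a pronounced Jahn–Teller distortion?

[Co(NCS)₂(OH)₄]³−: Ligand charges: each isothiocyanate is −1; each hydroxide is −1. With an overall charge of −3 the cobalt centre must be in the +3 oxidation state. Cobalt is a group-9 element; Co(III) is therefore d⁶. Co(III) has an exceptionally large octahedral splitting and is low-spin with essentially every ligand except fluoride. The d⁶ configuration leaves the e_g set evenly filled (or empty) — no strong Jahn–Teller driving force.
[Co(CN)(NO₂)₅]⁴−: Each cyanide is −1; each nitro (N-bound nitrite) is −1; balancing the −4 overall charge requires Co(II). Co sits in group 9, so the d-electron count is 9 − 2 = 7. Cyanide and nitro (N-bound nitrite) are strong-field ligands (high in the spectrochemical series) for a first-row metal, so the complex is low-spin. The t₂g⁶e_g¹ (low-spin) configuration has an unevenly filled e_g set; the Jahn–Teller theorem predicts a tetragonal distortion (typically axial elongation) to lift the degeneracy.

[Co(CN)(NO₂)₅]⁴−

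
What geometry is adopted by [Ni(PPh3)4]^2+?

Triphenylphosphine is neutral; balancing the +2 overall charge requires Ni(II).
Group 10 minus oxidation state 2 gives a d⁸ configuration.
With 4 monodentate ligands the coordination number is 4.
Triphenylphosphine is a strong-field ligand (high in the spectrochemical series).
A 3d d⁸ ion with strong-field ligands gains enough CFSE to favour square planar over tetrahedral.

square planar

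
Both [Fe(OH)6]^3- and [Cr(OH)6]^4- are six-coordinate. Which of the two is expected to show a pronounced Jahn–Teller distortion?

[Fe(OH)6]^3-: Summing ligand charges against the −3 overall charge gives an oxidation state of +3 for iron. Group 8 minus oxidation state 3 gives a d⁵ configuration. Hydroxide is a weak-field ligand for a first-row metal, so the complex is high-spin. The d⁵ configuration leaves the e_g set evenly filled (or empty) — no strong Jahn–Teller driving force.
[Cr(OH)6]^4-: Ligand charges: each hydroxide is −1. With an overall charge of −4 the chromium centre must be in the +2 oxidation state. Chromium is a group-6 element; Cr(II) is therefore d⁴. Hydroxide is a weak-field ligand for a first-row metal, so the complex is high-spin. The t₂g³e_g¹ (high-spin) configuration has an unevenly filled e_g set; the Jahn–Teller theorem predicts a tetragonal distortion (typically axial elongation) to lift the degeneracy.

[Cr(OH)6]^4-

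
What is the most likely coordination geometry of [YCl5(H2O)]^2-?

Each chloride is −1; water is neutral; balancing the −2 overall charge requires Y(III).
Y sits in group 3, so the d-electron count is 3 − 3 = 0.
Coordination number: 6.
Six donors around a single metal centre give an octahedral coordination sphere.

octahedral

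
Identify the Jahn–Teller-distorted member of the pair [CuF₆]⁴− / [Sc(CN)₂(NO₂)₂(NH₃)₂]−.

[CuF₆]⁴−: Ligand charges: each fluoride is −1. With an overall charge of −4 the copper centre must be in the +2 oxidation state. Copper is a group-11 element; Cu(II) is therefore d⁹. The t₂g⁶e_g³ configuration has an unevenly filled e_g set; the Jahn–Teller theorem predicts a tetragonal distortion (typically axial elongation) to lift the degeneracy.
[Sc(CN)₂(NO₂)₂(NH₃)₂]−: Each cyanide is −1; each nitro (N-bound nitrite) is −1; ammonia is neutral; balancing the −1 overall charge requires Sc(III). Sc sits in group 3, so the d-electron count is 3 − 3 = 0. The d⁰ configuration leaves the e_g set evenly filled (or empty) — no strong Jahn–Teller driving force.

[CuF₆]⁴−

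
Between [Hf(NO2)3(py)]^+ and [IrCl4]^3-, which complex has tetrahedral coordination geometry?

For [Hf(NO2)3(py)]^+: Each nitro (N-bound nitrite) is −1; pyridine is neutral; balancing the +1 overall charge requires Hf(IV). Hafnium is a group-4 element; Hf(IV) is therefore d⁰. A d⁰ ion has no crystal-field stabilisation preference between square planar and tetrahedral, so four ligands adopt the sterically favoured tetrahedral geometry. → tetrahedral.
For [IrCl4]^3-: Ligand charges: each chloride is −1. With an overall charge of −3 the iridium centre must be in the +1 oxidation state. Group 9 minus oxidation state 1 gives a d⁸ configuration. A 5d d⁸ ion has a large crystal-field splitting; square planar leaves the high-energy d_{x²−y²} orbital empty and maximises CFSE. → square planar.

[Hf(NO2)3(py)]^+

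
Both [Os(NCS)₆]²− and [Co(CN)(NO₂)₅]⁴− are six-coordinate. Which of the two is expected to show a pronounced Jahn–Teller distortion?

[Os(NCS)₆]²−: Each isothiocyanate is −1; balancing the −2 overall charge requires Os(IV). Osmium is a group-8 element; Os(IV) is therefore d⁴. A 5d ion has a large Δₒ and is invariably low-spin. The d⁴ configuration leaves the e_g set evenly filled (or empty) — no strong Jahn–Teller driving force.
[Co(CN)(NO₂)₅]⁴−: Summing ligand charges against the −4 overall charge gives an oxidation state of +2 for cobalt. Cobalt is a group-9 element; Co(II) is therefore d⁷. Cyanide and nitro (N-bound nitrite) are strong-field ligands (high in the spectrochemical series) for a first-row metal, so the complex is low-spin. The t₂g⁶e_g¹ (low-spin) configuration has an unevenly filled e_g set; the Jahn–Teller theorem predicts a tetragonal distortion (typically axial elongation) to lift the degeneracy.

[Co(CN)(NO₂)₅]⁴−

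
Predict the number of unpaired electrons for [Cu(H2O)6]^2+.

Ligand charges: water is neutral. With an overall charge of +2 the copper centre must be in the +2 oxidation state.
Group 11 minus oxidation state 2 gives a d⁹ configuration.
In an octahedral field the d⁹ configuration is t₂g⁶e_g³ (only one arrangement possible), giving 1 unpaired electron.

1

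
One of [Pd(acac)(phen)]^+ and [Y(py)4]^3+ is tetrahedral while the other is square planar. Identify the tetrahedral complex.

[Y(py)4]^3+

For [Pd(acac)(phen)]^+: Summing ligand charges against the +1 overall charge gives an oxidation state of +2 for palladium. Group 10 minus oxidation state 2 gives a d⁸ configuration. A 4d d⁸ ion has a large crystal-field splitting; square planar leaves the high-energy d_{x²−y²} orbital empty and maximises CFSE. → square planar.
For [Y(py)4]^3+: Pyridine is neutral; balancing the +3 overall charge requires Y(III). Group 3 minus oxidation state 3 gives a d⁰ configuration. A d⁰ ion has no crystal-field stabilisation preference between square planar and tetrahedral, so four ligands adopt the sterically favoured tetrahedral geometry. → tetrahedral.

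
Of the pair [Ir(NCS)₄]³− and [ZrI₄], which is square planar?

For [Ir(NCS)₄]³−: Ligand charges: each isothiocyanate is −1. With an overall charge of −3 the iridium centre must be in the +1 oxidation state. Group 9 minus oxidation state 1 gives a d⁸ configuration. A 5d d⁸ ion has a large crystal-field splitting; square planar leaves the high-energy d_{x²−y²} orbital empty and maximises CFSE. → square planar.
For [ZrI₄]: Summing ligand charges against the 0 overall charge gives an oxidation state of +4 for zirconium. Group 4 minus oxidation state 4 gives a d⁰ configuration. A d⁰ ion has no crystal-field stabilisation preference between square planar and tetrahedral, so four ligands adopt the sterically favoured tetrahedral geometry. → tetrahedral.

[Ir(NCS)₄]³−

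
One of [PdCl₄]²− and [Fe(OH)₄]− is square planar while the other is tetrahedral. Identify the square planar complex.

[PdCl₄]²−

For [PdCl₄]²−: Each chloride is −1; balancing the −2 overall charge requires Pd(II). Group 10 minus oxidation state 2 gives a d⁸ configuration. A 4d d⁸ ion has a large crystal-field splitting; square planar leaves the high-energy d_{x²−y²} orbital empty and maximises CFSE. → square planar.
For [Fe(OH)₄]−: Ligand charges: each hydroxide is −1. With an overall charge of −1 the iron centre must be in the +3 oxidation state. Iron is a group-8 element; Fe(III) is therefore d⁵. A high-spin d⁵ ion has zero CFSE in either geometry, so four ligands adopt the sterically favoured tetrahedral geometry. → tetrahedral.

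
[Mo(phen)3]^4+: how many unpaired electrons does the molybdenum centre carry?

2

Summing ligand charges against the +4 overall charge gives an oxidation state of +4 for molybdenum.
Group 6 minus oxidation state 4 gives a d² configuration.
Counting donor atoms: 3×1,10-phenanthroline (bidentate) → 6 donors. Coordination number = 6.
In an octahedral field the d² configuration is t₂g²e_g⁰ (only one arrangement possible), giving 2 unpaired electrons.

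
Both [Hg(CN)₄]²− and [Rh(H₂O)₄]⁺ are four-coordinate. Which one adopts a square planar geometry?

For [Hg(CN)₄]²−: Each cyanide is −1; balancing the −2 overall charge requires Hg(II). Mercury is a group-12 element; Hg(II) is therefore d¹⁰. A d¹⁰ ion has no crystal-field stabilisation preference between square planar and tetrahedral, so four ligands adopt the sterically favoured tetrahedral geometry. → tetrahedral.
For [Rh(H₂O)₄]⁺: Water is neutral; balancing the +1 overall charge requires Rh(I). Rhodium is a group-9 element; Rh(I) is therefore d⁸. A 4d d⁸ ion has a large crystal-field splitting; square planar leaves the high-energy d_{x²−y²} orbital empty and maximises CFSE. → square planar.

[Rh(H₂O)₄]⁺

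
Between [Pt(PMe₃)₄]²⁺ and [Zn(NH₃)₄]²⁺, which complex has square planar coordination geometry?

For [Pt(PMe₃)₄]²⁺: Trimethylphosphine is neutral; balancing the +2 overall charge requires Pt(II). Pt sits in group 10, so the d-electron count is 10 − 2 = 8. A 5d d⁸ ion has a large crystal-field splitting; square planar leaves the high-energy d_{x²−y²} orbital empty and maximises CFSE. → square planar.
For [Zn(NH₃)₄]²⁺: Ligand charges: ammonia is neutral. With an overall charge of +2 the zinc centre must be in the +2 oxidation state. Zinc is a group-12 element; Zn(II) is therefore d¹⁰. A d¹⁰ ion has no crystal-field stabilisation preference between square planar and tetrahedral, so four ligands adopt the sterically favoured tetrahedral geometry. → tetrahedral.

[Pt(PMe₃)₄]²⁺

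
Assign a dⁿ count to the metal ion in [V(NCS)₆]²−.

Summing ligand charges against the −2 overall charge gives an oxidation state of +4 for vanadium.
V sits in group 5, so the d-electron count is 5 − 4 = 1.

d¹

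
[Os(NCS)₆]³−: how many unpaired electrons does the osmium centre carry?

1

Ligand charges: each isothiocyanate is −1. With an overall charge of −3 the osmium centre must be in the +3 oxidation state.
Group 8 minus oxidation state 3 gives a d⁵ configuration.
The spin state decides the count: a 5d ion has a large Δₒ and is invariably low-spin.
An octahedral low-spin d⁵ ion is t₂g⁵e_g⁰, giving 1 unpaired electron.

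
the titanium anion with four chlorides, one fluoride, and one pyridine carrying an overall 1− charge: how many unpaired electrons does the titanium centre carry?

Summing ligand charges against the −1 overall charge gives an oxidation state of +4 for titanium.
Ti sits in group 4, so the d-electron count is 4 − 4 = 0.
In an octahedral field the d⁰ configuration is t₂g⁰e_g⁰, giving 0 unpaired electrons.

0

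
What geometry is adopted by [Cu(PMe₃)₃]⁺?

Ligand charges: trimethylphosphine is neutral. With an overall charge of +1 the copper centre must be in the +1 oxidation state.
Group 11 minus oxidation state 1 gives a d¹⁰ configuration.
Coordination number: 3.
Three ligands around a d¹⁰ centre minimise repulsion in a trigonal-planar arrangement.

trigonal planar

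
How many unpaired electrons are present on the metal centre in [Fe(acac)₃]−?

Ligand charges: each acetylacetonate is −1. With an overall charge of −1 the iron centre must be in the +2 oxidation state.
Group 8 minus oxidation state 2 gives a d⁶ configuration.
Counting donor atoms: 3×acetylacetonate (bidentate) → 6 donors. Coordination number = 6.
The spin state decides the count: Acetylacetonate is a weak-field ligand for a first-row metal, so the complex is high-spin.
An octahedral high-spin d⁶ ion is t₂g⁴e_g², giving 4 unpaired electrons.

4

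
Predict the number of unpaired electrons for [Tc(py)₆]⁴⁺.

Pyridine is neutral; balancing the +4 overall charge requires Tc(IV).
Tc sits in group 7, so the d-electron count is 7 − 4 = 3.
In an octahedral field the d³ configuration is t₂g³e_g⁰ (only one arrangement possible), giving 3 unpaired electrons.

3 unpaired electrons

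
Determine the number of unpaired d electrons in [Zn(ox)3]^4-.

0

Summing ligand charges against the −4 overall charge gives an oxidation state of +2 for zinc.
Zn sits in group 12, so the d-electron count is 12 − 2 = 10.
Counting donor atoms: 3×oxalate (bidentate) → 6 donors. Coordination number = 6.
In an octahedral field the d¹⁰ configuration is t₂g⁶e_g⁴, giving 0 unpaired electrons.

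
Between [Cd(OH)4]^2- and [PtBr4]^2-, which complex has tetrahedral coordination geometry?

For [Cd(OH)4]^2-: Summing ligand charges against the −2 overall charge gives an oxidation state of +2 for cadmium. Cd sits in group 12, so the d-electron count is 12 − 2 = 10. A d¹⁰ ion has no crystal-field stabilisation preference between square planar and tetrahedral, so four ligands adopt the sterically favoured tetrahedral geometry. → tetrahedral.
For [PtBr4]^2-: Summing ligand charges against the −2 overall charge gives an oxidation state of +2 for platinum. Pt sits in group 10, so the d-electron count is 10 − 2 = 8. A 5d d⁸ ion has a large crystal-field splitting; square planar leaves the high-energy d_{x²−y²} orbital empty and maximises CFSE. → square planar.

[Cd(OH)4]^2-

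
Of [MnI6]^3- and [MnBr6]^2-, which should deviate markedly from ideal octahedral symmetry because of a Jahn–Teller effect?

[MnI6]^3-: Summing ligand charges against the −3 overall charge gives an oxidation state of +3 for manganese. Group 7 minus oxidation state 3 gives a d⁴ configuration. Iodide is a weak-field ligand for a first-row metal, so the complex is high-spin. The t₂g³e_g¹ (high-spin) configuration has an unevenly filled e_g set; the Jahn–Teller theorem predicts a tetragonal distortion (typically axial elongation) to lift the degeneracy.
[MnBr6]^2-: Ligand charges: each bromide is −1. With an overall charge of −2 the manganese centre must be in the +4 oxidation state. Manganese is a group-7 element; Mn(IV) is therefore d³. The d³ configuration leaves the e_g set evenly filled (or empty) — no strong Jahn–Teller driving force.

[MnI6]^3-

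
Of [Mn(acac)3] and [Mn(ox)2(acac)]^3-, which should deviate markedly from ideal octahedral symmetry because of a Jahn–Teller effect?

[Mn(acac)3]: Summing ligand charges against the 0 overall charge gives an oxidation state of +3 for manganese. Group 7 minus oxidation state 3 gives a d⁴ configuration. Acetylacetonate is a weak-field ligand for a first-row metal, so the complex is high-spin. The t₂g³e_g¹ (high-spin) configuration has an unevenly filled e_g set; the Jahn–Teller theorem predicts a tetragonal distortion (typically axial elongation) to lift the degeneracy.
[Mn(ox)2(acac)]^3-: Ligand charges: each oxalate is −2; each acetylacetonate is −1. With an overall charge of −3 the manganese centre must be in the +2 oxidation state. Mn sits in group 7, so the d-electron count is 7 − 2 = 5. Acetylacetonate and oxalate are weak-field ligands for a first-row metal, so the complex is high-spin. The d⁵ configuration leaves the e_g set evenly filled (or empty) — no strong Jahn–Teller driving force.

[Mn(acac)3]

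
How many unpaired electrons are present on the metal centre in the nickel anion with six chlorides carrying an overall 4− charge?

Ligand charges: each chloride is −1. With an overall charge of −4 the nickel centre must be in the +2 oxidation state.
Nickel is a group-10 element; Ni(II) is therefore d⁸.
In an octahedral field the d⁸ configuration is t₂g⁶e_g² (only one arrangement possible), giving 2 unpaired electrons.

2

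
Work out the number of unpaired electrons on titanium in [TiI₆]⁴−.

2

Ligand charges: each iodide is −1. With an overall charge of −4 the titanium centre must be in the +2 oxidation state.
Ti sits in group 4, so the d-electron count is 4 − 2 = 2.
In an octahedral field the d² configuration is t₂g²e_g⁰ (only one arrangement possible), giving 2 unpaired electrons.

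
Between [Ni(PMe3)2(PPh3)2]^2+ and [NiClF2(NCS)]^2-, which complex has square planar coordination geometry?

[Ni(PMe3)2(PPh3)2]^2+

For [Ni(PMe3)2(PPh3)2]^2+: Trimethylphosphine is neutral; triphenylphosphine is neutral; balancing the +2 overall charge requires Ni(II). Nickel is a group-10 element; Ni(II) is therefore d⁸. Trimethylphosphine and triphenylphosphine are strong-field ligands (high in the spectrochemical series). A 3d d⁸ ion with strong-field ligands gains enough CFSE to favour square planar over tetrahedral. → square planar.
For [NiClF2(NCS)]^2-: Each chloride is −1; each fluoride is −1; each isothiocyanate is −1; balancing the −2 overall charge requires Ni(II). Nickel is a group-10 element; Ni(II) is therefore d⁸. Chloride, fluoride, and isothiocyanate are weak-field ligands. With weak-field ligands the CFSE gain from square planar is small, so a 3d d⁸ ion takes the sterically preferred tetrahedral geometry. → tetrahedral.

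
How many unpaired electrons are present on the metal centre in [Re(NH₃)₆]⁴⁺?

3 unpaired electrons

Ligand charges: ammonia is neutral. With an overall charge of +4 the rhenium centre must be in the +4 oxidation state.
Group 7 minus oxidation state 4 gives a d³ configuration.
In an octahedral field the d³ configuration is t₂g³e_g⁰ (only one arrangement possible), giving 3 unpaired electrons.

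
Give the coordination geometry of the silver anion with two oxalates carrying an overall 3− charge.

Each oxalate is −2; balancing the −3 overall charge requires Ag(I).
Silver is a group-11 element; Ag(I) is therefore d¹⁰.
Counting donor atoms: 2×oxalate (bidentate) → 4 donors. Coordination number = 4.
A d¹⁰ ion has no crystal-field stabilisation preference between square planar and tetrahedral, so four ligands adopt the sterically favoured tetrahedral geometry.

tetrahedral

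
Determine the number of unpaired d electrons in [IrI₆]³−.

0 unpaired electrons

Each iodide is −1; balancing the −3 overall charge requires Ir(III).
Ir sits in group 9, so the d-electron count is 9 − 3 = 6.
The spin state decides the count: a 5d ion has a large Δₒ and is invariably low-spin.
An octahedral low-spin d⁶ ion is t₂g⁶e_g⁰, giving 0 unpaired electrons.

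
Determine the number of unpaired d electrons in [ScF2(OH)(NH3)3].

0

Ligand charges: each fluoride is −1; each hydroxide is −1; ammonia is neutral. With an overall charge of 0 the scandium centre must be in the +3 oxidation state.
Scandium is a group-3 element; Sc(III) is therefore d⁰.
In an octahedral field the d⁰ configuration is t₂g⁰e_g⁰, giving 0 unpaired electrons.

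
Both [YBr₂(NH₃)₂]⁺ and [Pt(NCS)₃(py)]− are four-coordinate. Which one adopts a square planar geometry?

For [YBr₂(NH₃)₂]⁺: Ligand charges: each bromide is −1; ammonia is neutral. With an overall charge of +1 the yttrium centre must be in the +3 oxidation state. Y sits in group 3, so the d-electron count is 3 − 3 = 0. A d⁰ ion has no crystal-field stabilisation preference between square planar and tetrahedral, so four ligands adopt the sterically favoured tetrahedral geometry. → tetrahedral.
For [Pt(NCS)₃(py)]−: Each isothiocyanate is −1; pyridine is neutral; balancing the −1 overall charge requires Pt(II). Pt sits in group 10, so the d-electron count is 10 − 2 = 8. A 5d d⁸ ion has a large crystal-field splitting; square planar leaves the high-energy d_{x²−y²} orbital empty and maximises CFSE. → square planar.

[Pt(NCS)₃(py)]−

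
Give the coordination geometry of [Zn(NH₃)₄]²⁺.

tetrahedral

Ammonia is neutral; balancing the +2 overall charge requires Zn(II).
Zn sits in group 12, so the d-electron count is 12 − 2 = 10.
Coordination number: 4.
A d¹⁰ ion has no crystal-field stabilisation preference between square planar and tetrahedral, so four ligands adopt the sterically favoured tetrahedral geometry.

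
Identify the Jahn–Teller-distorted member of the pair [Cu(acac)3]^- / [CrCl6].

[Cu(acac)3]^-

[Cu(acac)3]^-: Summing ligand charges against the −1 overall charge gives an oxidation state of +2 for copper. Group 11 minus oxidation state 2 gives a d⁹ configuration. The t₂g⁶e_g³ configuration has an unevenly filled e_g set; the Jahn–Teller theorem predicts a tetragonal distortion (typically axial elongation) to lift the degeneracy.
[CrCl6]: Each chloride is −1; balancing the 0 overall charge requires Cr(VI). Cr sits in group 6, so the d-electron count is 6 − 6 = 0. The d⁰ configuration leaves the e_g set evenly filled (or empty) — no strong Jahn–Teller driving force.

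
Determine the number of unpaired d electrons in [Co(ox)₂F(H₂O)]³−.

Ligand charges: each oxalate is −2; each fluoride is −1; water is neutral. With an overall charge of −3 the cobalt centre must be in the +2 oxidation state.
Group 9 minus oxidation state 2 gives a d⁷ configuration.
Counting donor atoms: 2×oxalate (bidentate) → 4 donors; 1×fluoride (monodentate) → 1 donor; 1×water (monodentate) → 1 donor. Coordination number = 6.
The spin state decides the count: Fluoride and oxalate are weak-field ligands for a first-row metal, so the complex is high-spin.
An octahedral high-spin d⁷ ion is t₂g⁵e_g², giving 3 unpaired electrons.

3 unpaired electrons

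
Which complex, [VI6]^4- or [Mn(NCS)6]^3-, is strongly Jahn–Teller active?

[Mn(NCS)6]^3-

[VI6]^4-: Ligand charges: each iodide is −1. With an overall charge of −4 the vanadium centre must be in the +2 oxidation state. V sits in group 5, so the d-electron count is 5 − 2 = 3. The d³ configuration leaves the e_g set evenly filled (or empty) — no strong Jahn–Teller driving force.
[Mn(NCS)6]^3-: Each isothiocyanate is −1; balancing the −3 overall charge requires Mn(III). Manganese is a group-7 element; Mn(III) is therefore d⁴. Isothiocyanate is a weak-field ligand for a first-row metal, so the complex is high-spin. The t₂g³e_g¹ (high-spin) configuration has an unevenly filled e_g set; the Jahn–Teller theorem predicts a tetragonal distortion (typically axial elongation) to lift the degeneracy.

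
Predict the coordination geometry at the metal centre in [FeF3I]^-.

Ligand charges: each fluoride is −1; each iodide is −1. With an overall charge of −1 the iron centre must be in the +3 oxidation state.
Fe sits in group 8, so the d-electron count is 8 − 3 = 5.
Coordination number: 4.
Fluoride and iodide are weak-field ligands.
A high-spin d⁵ ion has zero CFSE in either geometry, so four ligands adopt the sterically favoured tetrahedral geometry.

tetrahedral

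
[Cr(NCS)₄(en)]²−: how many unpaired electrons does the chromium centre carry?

Ligand charges: each isothiocyanate is −1; ethylenediamine is neutral. With an overall charge of −2 the chromium centre must be in the +2 oxidation state.
Cr sits in group 6, so the d-electron count is 6 − 2 = 4.
Counting donor atoms: 4×isothiocyanate (monodentate) → 4 donors; 1×ethylenediamine (bidentate) → 2 donors. Coordination number = 6.
The spin state decides the count: Isothiocyanate is a weak-field ligand for a first-row metal, so the complex is high-spin.
An octahedral high-spin d⁴ ion is t₂g³e_g¹, giving 4 unpaired electrons.

4 unpaired electrons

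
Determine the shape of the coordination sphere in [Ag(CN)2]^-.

linear

Ligand charges: each cyanide is −1. With an overall charge of −1 the silver centre must be in the +1 oxidation state.
Silver is a group-11 element; Ag(I) is therefore d¹⁰.
Coordination number: 2.
A d¹⁰ ion with only two ligands adopts a linear arrangement (sp hybridisation; no CFSE preference).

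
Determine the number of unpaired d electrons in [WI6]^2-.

2

Summing ligand charges against the −2 overall charge gives an oxidation state of +4 for tungsten.
W sits in group 6, so the d-electron count is 6 − 4 = 2.
In an octahedral field the d² configuration is t₂g²e_g⁰ (only one arrangement possible), giving 2 unpaired electrons.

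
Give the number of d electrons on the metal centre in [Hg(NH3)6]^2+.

d¹⁰

Ammonia is neutral; balancing the +2 overall charge requires Hg(II).
Group 12 minus oxidation state 2 gives a d¹⁰ configuration.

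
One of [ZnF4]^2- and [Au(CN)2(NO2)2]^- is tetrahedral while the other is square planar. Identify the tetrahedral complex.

[ZnF4]^2-

For [ZnF4]^2-: Each fluoride is −1; balancing the −2 overall charge requires Zn(II). Group 12 minus oxidation state 2 gives a d¹⁰ configuration. A d¹⁰ ion has no crystal-field stabilisation preference between square planar and tetrahedral, so four ligands adopt the sterically favoured tetrahedral geometry. → tetrahedral.
For [Au(CN)2(NO2)2]^-: Each cyanide is −1; each nitro (N-bound nitrite) is −1; balancing the −1 overall charge requires Au(III). Gold is a group-11 element; Au(III) is therefore d⁸. A 5d d⁸ ion has a large crystal-field splitting; square planar leaves the high-energy d_{x²−y²} orbital empty and maximises CFSE. → square planar.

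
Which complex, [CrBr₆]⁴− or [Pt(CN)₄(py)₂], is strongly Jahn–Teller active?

[CrBr₆]⁴−

[CrBr₆]⁴−: Summing ligand charges against the −4 overall charge gives an oxidation state of +2 for chromium. Group 6 minus oxidation state 2 gives a d⁴ configuration. Bromide is a weak-field ligand for a first-row metal, so the complex is high-spin. The t₂g³e_g¹ (high-spin) configuration has an unevenly filled e_g set; the Jahn–Teller theorem predicts a tetragonal distortion (typically axial elongation) to lift the degeneracy.
[Pt(CN)₄(py)₂]: Summing ligand charges against the 0 overall charge gives an oxidation state of +4 for platinum. Platinum is a group-10 element; Pt(IV) is therefore d⁶. A 5d ion has a large Δₒ and is invariably low-spin. The d⁶ configuration leaves the e_g set evenly filled (or empty) — no strong Jahn–Teller driving force.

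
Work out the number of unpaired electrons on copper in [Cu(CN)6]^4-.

1

Summing ligand charges against the −4 overall charge gives an oxidation state of +2 for copper.
Group 11 minus oxidation state 2 gives a d⁹ configuration.
In an octahedral field the d⁹ configuration is t₂g⁶e_g³ (only one arrangement possible), giving 1 unpaired electron.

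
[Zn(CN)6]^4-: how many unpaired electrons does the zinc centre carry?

Summing ligand charges against the −4 overall charge gives an oxidation state of +2 for zinc.
Group 12 minus oxidation state 2 gives a d¹⁰ configuration.
In an octahedral field the d¹⁰ configuration is t₂g⁶e_g⁴, giving 0 unpaired electrons.

0 unpaired electrons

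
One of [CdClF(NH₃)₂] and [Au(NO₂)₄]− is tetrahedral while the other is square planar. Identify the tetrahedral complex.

[CdClF(NH₃)₂]

For [CdClF(NH₃)₂]: Each chloride is −1; each fluoride is −1; ammonia is neutral; balancing the 0 overall charge requires Cd(II). Cadmium is a group-12 element; Cd(II) is therefore d¹⁰. A d¹⁰ ion has no crystal-field stabilisation preference between square planar and tetrahedral, so four ligands adopt the sterically favoured tetrahedral geometry. → tetrahedral.
For [Au(NO₂)₄]−: Each nitro (N-bound nitrite) is −1; balancing the −1 overall charge requires Au(III). Gold is a group-11 element; Au(III) is therefore d⁸. A 5d d⁸ ion has a large crystal-field splitting; square planar leaves the high-energy d_{x²−y²} orbital empty and maximises CFSE. → square planar.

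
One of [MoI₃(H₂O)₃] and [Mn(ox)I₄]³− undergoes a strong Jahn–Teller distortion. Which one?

[MoI₃(H₂O)₃]: Ligand charges: each iodide is −1; water is neutral. With an overall charge of 0 the molybdenum centre must be in the +3 oxidation state. Molybdenum is a group-6 element; Mo(III) is therefore d³. The d³ configuration leaves the e_g set evenly filled (or empty) — no strong Jahn–Teller driving force.
[Mn(ox)I₄]³−: Summing ligand charges against the −3 overall charge gives an oxidation state of +3 for manganese. Manganese is a group-7 element; Mn(III) is therefore d⁴. Iodide and oxalate are weak-field ligands for a first-row metal, so the complex is high-spin. The t₂g³e_g¹ (high-spin) configuration has an unevenly filled e_g set; the Jahn–Teller theorem predicts a tetragonal distortion (typically axial elongation) to lift the degeneracy.

[Mn(ox)I₄]³−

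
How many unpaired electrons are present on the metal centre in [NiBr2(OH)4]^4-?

2 unpaired electrons

Summing ligand charges against the −4 overall charge gives an oxidation state of +2 for nickel.
Ni sits in group 10, so the d-electron count is 10 − 2 = 8.
In an octahedral field the d⁸ configuration is t₂g⁶e_g² (only one arrangement possible), giving 2 unpaired electrons.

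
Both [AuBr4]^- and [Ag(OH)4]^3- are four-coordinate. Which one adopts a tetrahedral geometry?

[Ag(OH)4]^3-

For [AuBr4]^-: Summing ligand charges against the −1 overall charge gives an oxidation state of +3 for gold. Group 11 minus oxidation state 3 gives a d⁸ configuration. A 5d d⁸ ion has a large crystal-field splitting; square planar leaves the high-energy d_{x²−y²} orbital empty and maximises CFSE. → square planar.
For [Ag(OH)4]^3-: Summing ligand charges against the −3 overall charge gives an oxidation state of +1 for silver. Group 11 minus oxidation state 1 gives a d¹⁰ configuration. A d¹⁰ ion has no crystal-field stabilisation preference between square planar and tetrahedral, so four ligands adopt the sterically favoured tetrahedral geometry. → tetrahedral.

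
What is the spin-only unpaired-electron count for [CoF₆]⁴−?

3

Summing ligand charges against the −4 overall charge gives an oxidation state of +2 for cobalt.
Cobalt is a group-9 element; Co(II) is therefore d⁷.
The spin state decides the count: Fluoride is a weak-field ligand for a first-row metal, so the complex is high-spin.
An octahedral high-spin d⁷ ion is t₂g⁵e_g², giving 3 unpaired electrons.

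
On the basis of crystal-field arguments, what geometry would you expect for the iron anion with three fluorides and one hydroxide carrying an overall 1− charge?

Summing ligand charges against the −1 overall charge gives an oxidation state of +3 for iron.
Iron is a group-8 element; Fe(III) is therefore d⁵.
Coordination number: 4.
Fluoride and hydroxide are weak-field ligands.
A high-spin d⁵ ion has zero CFSE in either geometry, so four ligands adopt the sterically favoured tetrahedral geometry.

tetrahedral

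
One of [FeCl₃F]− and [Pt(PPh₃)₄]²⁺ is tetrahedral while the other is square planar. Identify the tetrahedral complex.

For [FeCl₃F]−: Summing ligand charges against the −1 overall charge gives an oxidation state of +3 for iron. Group 8 minus oxidation state 3 gives a d⁵ configuration. A high-spin d⁵ ion has zero CFSE in either geometry, so four ligands adopt the sterically favoured tetrahedral geometry. → tetrahedral.
For [Pt(PPh₃)₄]²⁺: Summing ligand charges against the +2 overall charge gives an oxidation state of +2 for platinum. Pt sits in group 10, so the d-electron count is 10 − 2 = 8. A 5d d⁸ ion has a large crystal-field splitting; square planar leaves the high-energy d_{x²−y²} orbital empty and maximises CFSE. → square planar.

[FeCl₃F]−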